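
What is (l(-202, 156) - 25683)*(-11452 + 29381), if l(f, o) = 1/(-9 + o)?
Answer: -67689146600/147 ≈ -4.6047e+8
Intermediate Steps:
(l(-202, 156) - 25683)*(-11452 + 29381) = (1/(-9 + 156) - 25683)*(-11452 + 29381) = (1/147 - 25683)*17929 = -3775400/147*17929 = -67689146600/147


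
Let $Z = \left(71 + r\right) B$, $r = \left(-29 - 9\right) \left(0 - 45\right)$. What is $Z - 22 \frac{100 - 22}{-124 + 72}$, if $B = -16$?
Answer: $-28463$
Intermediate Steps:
$r = 1710$ ($r = \left(-38\right) \left(-45\right) = 1710$)
$Z = -28496$ ($Z = \left(71 + 1710\right) \left(-16\right) = 1781 \left(-16\right) = -28496$)
$Z - 22 \frac{100 - 22}{-124 + 72} = -28496 - 22 \frac{100 - 22}{-124 + 72} = -28496 - 22 \frac{78}{-52} = -28496 - 22 \cdot 78 \left(- \frac{1}{52}\right) = -28496 - -33 = -28496 + 33 = -28463$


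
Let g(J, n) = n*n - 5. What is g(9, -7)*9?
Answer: 396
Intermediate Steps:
g(J, n) = -5 + n² (g(J, n) = n² - 5 = -5 + n²)
g(9, -7)*9 = (-5 + (-7)²)*9 = (-5 + 49)*9 = 44*9 = 396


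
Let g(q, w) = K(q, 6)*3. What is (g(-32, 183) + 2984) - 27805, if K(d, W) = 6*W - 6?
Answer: -24731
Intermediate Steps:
K(d, W) = -6 + 6*W
g(q, w) = 90 (g(q, w) = (-6 + 6*6)*3 = (-6 + 36)*3 = 30*3 = 90)
(g(-32, 183) + 2984) - 27805 = (90 + 2984) - 27805 = 3074 - 27805 = -24731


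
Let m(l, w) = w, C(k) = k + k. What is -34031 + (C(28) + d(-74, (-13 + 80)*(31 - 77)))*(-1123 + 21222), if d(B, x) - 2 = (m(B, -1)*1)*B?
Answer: 2619037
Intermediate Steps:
C(k) = 2*k
d(B, x) = 2 - B (d(B, x) = 2 + (-1*1)*B = 2 - B)
-34031 + (C(28) + d(-74, (-13 + 80)*(31 - 77)))*(-1123 + 21222) = -34031 + (2*28 + (2 - 1*(-74)))*(-1123 + 21222) = -34031 + (56 + (2 + 74))*20099 = -34031 + (56 + 76)*20099 = -34031 + 132*20099 = -34031 + 2653068 = 2619037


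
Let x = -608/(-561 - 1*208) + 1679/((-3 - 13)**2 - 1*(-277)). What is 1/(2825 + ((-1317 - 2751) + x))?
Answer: -409877/507861896 ≈ -0.00080706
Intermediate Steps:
x = 1615215/409877 (x = -608/(-561 - 208) + 1679/((-16)**2 + 277) = -608/(-769) + 1679/(256 + 277) = -608*(-1/769) + 1679/533 = 608/769 + 1679*(1/533) = 608/769 + 1679/533 = 1615215/409877 ≈ 3.9407)
1/(2825 + ((-1317 - 2751) + x)) = 1/(2825 + ((-1317 - 2751) + 1615215/409877)) = 1/(2825 + (-4068 + 1615215/409877)) = 1/(2825 - 1665764421/409877) = 1/(-507861896/409877) = -409877/507861896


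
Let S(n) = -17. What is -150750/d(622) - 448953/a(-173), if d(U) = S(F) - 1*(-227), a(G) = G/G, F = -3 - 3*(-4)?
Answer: -3147696/7 ≈ -4.4967e+5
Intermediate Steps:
F = 9 (F = -3 + 12 = 9)
a(G) = 1
d(U) = 210 (d(U) = -17 - 1*(-227) = -17 + 227 = 210)
-150750/d(622) - 448953/a(-173) = -150750/210 - 448953/1 = -150750*1/210 - 448953*1 = -5025/7 - 448953 = -3147696/7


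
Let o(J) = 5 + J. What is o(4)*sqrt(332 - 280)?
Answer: 18*sqrt(13) ≈ 64.900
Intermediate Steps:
o(4)*sqrt(332 - 280) = (5 + 4)*sqrt(332 - 280) = 9*sqrt(52) = 9*(2*sqrt(13)) = 18*sqrt(13)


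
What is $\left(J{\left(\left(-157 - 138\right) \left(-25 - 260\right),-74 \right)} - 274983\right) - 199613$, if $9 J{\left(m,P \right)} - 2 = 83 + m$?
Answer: $- \frac{4187204}{9} \approx -4.6525 \cdot 10^{5}$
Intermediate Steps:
$J{\left(m,P \right)} = \frac{85}{9} + \frac{m}{9}$ ($J{\left(m,P \right)} = \frac{2}{9} + \frac{83 + m}{9} = \frac{2}{9} + \left(\frac{83}{9} + \frac{m}{9}\right) = \frac{85}{9} + \frac{m}{9}$)
$\left(J{\left(\left(-157 - 138\right) \left(-25 - 260\right),-74 \right)} - 274983\right) - 199613 = \left(\left(\frac{85}{9} + \frac{\left(-157 - 138\right) \left(-25 - 260\right)}{9}\right) - 274983\right) - 199613 = \left(\left(\frac{85}{9} + \frac{\left(-295\right) \left(-285\right)}{9}\right) - 274983\right) - 199613 = \left(\left(\frac{85}{9} + \frac{1}{9} \cdot 84075\right) - 274983\right) - 199613 = \left(\left(\frac{85}{9} + \frac{28025}{3}\right) - 274983\right) - 199613 = \left(\frac{84160}{9} - 274983\right) - 199613 = - \frac{2390687}{9} - 199613 = - \frac{4187204}{9}$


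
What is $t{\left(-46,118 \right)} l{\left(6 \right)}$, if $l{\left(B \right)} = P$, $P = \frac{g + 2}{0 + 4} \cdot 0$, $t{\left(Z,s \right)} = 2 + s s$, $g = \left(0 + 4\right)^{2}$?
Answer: $0$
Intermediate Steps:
$g = 16$ ($g = 4^{2} = 16$)
$t{\left(Z,s \right)} = 2 + s^{2}$
$P = 0$ ($P = \frac{16 + 2}{0 + 4} \cdot 0 = \frac{18}{4} \cdot 0 = 18 \cdot \frac{1}{4} \cdot 0 = \frac{9}{2} \cdot 0 = 0$)
$l{\left(B \right)} = 0$
$t{\left(-46,118 \right)} l{\left(6 \right)} = \left(2 + 118^{2}\right) 0 = \left(2 + 13924\right) 0 = 13926 \cdot 0 = 0$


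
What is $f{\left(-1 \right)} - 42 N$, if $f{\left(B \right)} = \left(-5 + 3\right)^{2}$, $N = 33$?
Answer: $-1382$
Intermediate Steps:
$f{\left(B \right)} = 4$ ($f{\left(B \right)} = \left(-2\right)^{2} = 4$)
$f{\left(-1 \right)} - 42 N = 4 - 1386 = -1382$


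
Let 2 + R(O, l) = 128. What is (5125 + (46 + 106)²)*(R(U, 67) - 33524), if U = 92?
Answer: -942792142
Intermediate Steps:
R(O, l) = 126 (R(O, l) = -2 + 128 = 126)
(5125 + (46 + 106)²)*(R(U, 67) - 33524) = (5125 + (46 + 106)²)*(126 - 33524) = (5125 + 152²)*(-33398) = (5125 + 23104)*(-33398) = 28229*(-33398) = -942792142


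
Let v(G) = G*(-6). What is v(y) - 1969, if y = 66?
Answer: -2365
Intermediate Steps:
v(G) = -6*G
v(y) - 1969 = -6*66 - 1969 = -396 - 1969 = -2365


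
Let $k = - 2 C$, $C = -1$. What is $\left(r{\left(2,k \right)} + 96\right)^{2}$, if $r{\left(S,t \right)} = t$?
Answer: $9604$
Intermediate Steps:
$k = 2$ ($k = \left(-2\right) \left(-1\right) = 2$)
$\left(r{\left(2,k \right)} + 96\right)^{2} = \left(2 + 96\right)^{2} = 98^{2} = 9604$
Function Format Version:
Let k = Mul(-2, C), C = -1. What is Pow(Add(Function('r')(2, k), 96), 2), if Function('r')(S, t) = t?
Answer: 9604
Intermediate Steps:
k = 2 (k = Mul(-2, -1) = 2)
Pow(Add(Function('r')(2, k), 96), 2) = Pow(Add(2, 96), 2) = Pow(98, 2) = 9604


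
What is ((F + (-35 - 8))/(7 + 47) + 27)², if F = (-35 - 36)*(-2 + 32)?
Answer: 511225/2916 ≈ 175.32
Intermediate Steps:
F = -2130 (F = -71*30 = -2130)
((F + (-35 - 8))/(7 + 47) + 27)² = ((-2130 + (-35 - 8))/(7 + 47) + 27)² = ((-2130 - 43)/54 + 27)² = (-2173*1/54 + 27)² = (-2173/54 + 27)² = (-715/54)² = 511225/2916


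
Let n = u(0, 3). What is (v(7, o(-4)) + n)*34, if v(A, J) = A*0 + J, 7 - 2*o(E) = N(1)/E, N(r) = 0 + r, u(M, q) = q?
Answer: 901/4 ≈ 225.25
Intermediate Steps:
N(r) = r
o(E) = 7/2 - 1/(2*E)
v(A, J) = J (v(A, J) = 0 + J = J)
n = 3
(v(7, o(-4)) + n)*34 = ((½)*(-1 + 7*(-4))/(-4) + 3)*34 = ((½)*(-¼)*(-1 - 28) + 3)*34 = ((½)*(-¼)*(-29) + 3)*34 = (29/8 + 3)*34 = (53/8)*34 = 901/4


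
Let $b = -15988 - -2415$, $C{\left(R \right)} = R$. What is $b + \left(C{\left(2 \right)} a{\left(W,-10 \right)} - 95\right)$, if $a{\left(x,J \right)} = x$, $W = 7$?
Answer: $-13654$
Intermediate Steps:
$b = -13573$ ($b = -15988 + 2415 = -13573$)
$b + \left(C{\left(2 \right)} a{\left(W,-10 \right)} - 95\right) = -13573 + \left(2 \cdot 7 - 95\right) = -13573 + \left(14 - 95\right) = -13573 - 81 = -13654$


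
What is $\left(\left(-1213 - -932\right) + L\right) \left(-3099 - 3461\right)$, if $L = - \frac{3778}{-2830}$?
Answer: $\frac{519192512}{283} \approx 1.8346 \cdot 10^{6}$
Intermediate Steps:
$L = \frac{1889}{1415}$ ($L = \left(-3778\right) \left(- \frac{1}{2830}\right) = \frac{1889}{1415} \approx 1.335$)
$\left(\left(-1213 - -932\right) + L\right) \left(-3099 - 3461\right) = \left(\left(-1213 - -932\right) + \frac{1889}{1415}\right) \left(-3099 - 3461\right) = \left(\left(-1213 + 932\right) + \frac{1889}{1415}\right) \left(-6560\right) = \left(-281 + \frac{1889}{1415}\right) \left(-6560\right) = \left(- \frac{395726}{1415}\right) \left(-6560\right) = \frac{519192512}{283}$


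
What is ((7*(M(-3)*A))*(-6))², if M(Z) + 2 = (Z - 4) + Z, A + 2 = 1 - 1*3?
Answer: 4064256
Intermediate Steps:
A = -4 (A = -2 + (1 - 1*3) = -2 + (1 - 3) = -2 - 2 = -4)
M(Z) = -6 + 2*Z (M(Z) = -2 + ((Z - 4) + Z) = -2 + ((-4 + Z) + Z) = -2 + (-4 + 2*Z) = -6 + 2*Z)
((7*(M(-3)*A))*(-6))² = ((7*((-6 + 2*(-3))*(-4)))*(-6))² = ((7*((-6 - 6)*(-4)))*(-6))² = ((7*(-12*(-4)))*(-6))² = ((7*48)*(-6))² = (336*(-6))² = (-2016)² = 4064256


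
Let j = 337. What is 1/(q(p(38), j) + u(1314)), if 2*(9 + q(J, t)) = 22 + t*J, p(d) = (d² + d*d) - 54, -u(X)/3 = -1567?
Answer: 1/482232 ≈ 2.0737e-6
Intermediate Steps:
u(X) = 4701 (u(X) = -3*(-1567) = 4701)
p(d) = -54 + 2*d² (p(d) = (d² + d²) - 54 = 2*d² - 54 = -54 + 2*d²)
q(J, t) = 2 + J*t/2 (q(J, t) = -9 + (22 + t*J)/2 = -9 + (22 + J*t)/2 = -9 + (11 + J*t/2) = 2 + J*t/2)
1/(q(p(38), j) + u(1314)) = 1/((2 + (½)*(-54 + 2*38²)*337) + 4701) = 1/((2 + (½)*(-54 + 2*1444)*337) + 4701) = 1/((2 + (½)*(-54 + 2888)*337) + 4701) = 1/((2 + (½)*2834*337) + 4701) = 1/((2 + 477529) + 4701) = 1/(477531 + 4701) = 1/482232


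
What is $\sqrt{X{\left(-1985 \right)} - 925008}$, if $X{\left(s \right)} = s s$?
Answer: $\sqrt{3015217} \approx 1736.4$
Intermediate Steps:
$X{\left(s \right)} = s^{2}$
$\sqrt{X{\left(-1985 \right)} - 925008} = \sqrt{\left(-1985\right)^{2} - 925008} = \sqrt{3940225 - 925008} = \sqrt{3015217}$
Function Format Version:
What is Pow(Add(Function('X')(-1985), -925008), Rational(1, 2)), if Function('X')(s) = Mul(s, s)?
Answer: Pow(3015217, Rational(1, 2)) ≈ 1736.4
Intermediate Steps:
Function('X')(s) = Pow(s, 2)
Pow(Add(Function('X')(-1985), -925008), Rational(1, 2)) = Pow(Add(Pow(-1985, 2), -925008), Rational(1, 2)) = Pow(Add(3940225, -925008), Rational(1, 2)) = Pow(3015217, Rational(1, 2))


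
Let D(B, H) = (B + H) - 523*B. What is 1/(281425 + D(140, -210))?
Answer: 1/208135 ≈ 4.8046e-6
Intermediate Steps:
D(B, H) = H - 522*B
1/(281425 + D(140, -210)) = 1/(281425 + (-210 - 522*140)) = 1/(281425 + (-210 - 73080)) = 1/(281425 - 73290) = 1/208135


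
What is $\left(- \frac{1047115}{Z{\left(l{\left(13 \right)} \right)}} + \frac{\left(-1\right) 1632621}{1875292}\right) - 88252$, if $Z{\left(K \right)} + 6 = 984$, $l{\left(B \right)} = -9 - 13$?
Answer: $- \frac{81911275369535}{917017788} \approx -89324.0$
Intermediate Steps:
$l{\left(B \right)} = -22$
$Z{\left(K \right)} = 978$ ($Z{\left(K \right)} = -6 + 984 = 978$)
$\left(- \frac{1047115}{Z{\left(l{\left(13 \right)} \right)}} + \frac{\left(-1\right) 1632621}{1875292}\right) - 88252 = \left(- \frac{1047115}{978} + \frac{\left(-1\right) 1632621}{1875292}\right) - 88252 = \left(\left(-1047115\right) \frac{1}{978} - \frac{1632621}{1875292}\right) - 88252 = \left(- \frac{1047115}{978} - \frac{1632621}{1875292}\right) - 88252 = - \frac{982621542959}{917017788} - 88252 = - \frac{81911275369535}{917017788}$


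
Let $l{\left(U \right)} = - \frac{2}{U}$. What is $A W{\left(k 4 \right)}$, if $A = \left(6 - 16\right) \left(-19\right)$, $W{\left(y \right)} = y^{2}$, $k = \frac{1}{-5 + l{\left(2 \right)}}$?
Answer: $\frac{760}{9} \approx 84.444$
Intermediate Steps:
$k = - \frac{1}{6}$ ($k = \frac{1}{-5 - \frac{2}{2}} = \frac{1}{-5 - 1} = \frac{1}{-6} = - \frac{1}{6} \approx -0.16667$)
$A = 190$ ($A = \left(-10\right) \left(-19\right) = 190$)
$A W{\left(k 4 \right)} = 190 \left(\left(- \frac{1}{6}\right) 4\right)^{2} = 190 \left(- \frac{2}{3}\right)^{2} = 190 \cdot \frac{4}{9} = \frac{760}{9}$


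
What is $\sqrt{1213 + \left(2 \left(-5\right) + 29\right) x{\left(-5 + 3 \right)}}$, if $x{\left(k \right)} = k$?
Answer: $5 \sqrt{47} \approx 34.278$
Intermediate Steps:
$\sqrt{1213 + \left(2 \left(-5\right) + 29\right) x{\left(-5 + 3 \right)}} = \sqrt{1213 + \left(2 \left(-5\right) + 29\right) \left(-5 + 3\right)} = \sqrt{1213 + \left(-10 + 29\right) \left(-2\right)} = \sqrt{1213 + 19 \left(-2\right)} = \sqrt{1213 - 38} = \sqrt{1175} = 5 \sqrt{47}$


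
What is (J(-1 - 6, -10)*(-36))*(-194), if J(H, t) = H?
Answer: -48888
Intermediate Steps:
(J(-1 - 6, -10)*(-36))*(-194) = ((-1 - 6)*(-36))*(-194) = -7*(-36)*(-194) = 252*(-194) = -48888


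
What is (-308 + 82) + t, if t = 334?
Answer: 108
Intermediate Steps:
(-308 + 82) + t = (-308 + 82) + 334 = -226 + 334 = 108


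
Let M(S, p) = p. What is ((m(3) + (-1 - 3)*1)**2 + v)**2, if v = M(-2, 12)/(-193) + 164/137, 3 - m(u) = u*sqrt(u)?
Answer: 668954026684/699126481 + 9244272*sqrt(3)/26441 ≈ 1562.4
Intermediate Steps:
m(u) = 3 - u**(3/2) (m(u) = 3 - u*sqrt(u) = 3 - u**(3/2))
v = 30008/26441 (v = 12/(-193) + 164/137 = 12*(-1/193) + 164*(1/137) = -12/193 + 164/137 = 30008/26441 ≈ 1.1349)
((m(3) + (-1 - 3)*1)**2 + v)**2 = (((3 - 3**(3/2)) + (-1 - 3)*1)**2 + 30008/26441)**2 = (((3 - 3*sqrt(3)) - 4*1)**2 + 30008/26441)**2 = (((3 - 3*sqrt(3)) - 4)**2 + 30008/26441)**2 = ((-1 - 3*sqrt(3))**2 + 30008/26441)**2 = (30008/26441 + (-1 - 3*sqrt(3))**2)**2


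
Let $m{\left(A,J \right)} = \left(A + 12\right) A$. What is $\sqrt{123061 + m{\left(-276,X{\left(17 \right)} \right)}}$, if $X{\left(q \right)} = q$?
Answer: $5 \sqrt{7837} \approx 442.63$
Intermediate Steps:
$m{\left(A,J \right)} = A \left(12 + A\right)$ ($m{\left(A,J \right)} = \left(12 + A\right) A = A \left(12 + A\right)$)
$\sqrt{123061 + m{\left(-276,X{\left(17 \right)} \right)}} = \sqrt{123061 - 276 \left(12 - 276\right)} = \sqrt{123061 - -72864} = \sqrt{123061 + 72864} = \sqrt{195925} = 5 \sqrt{7837}$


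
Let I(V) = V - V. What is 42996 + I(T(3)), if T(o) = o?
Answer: 42996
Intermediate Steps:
I(V) = 0
42996 + I(T(3)) = 42996 + 0 = 42996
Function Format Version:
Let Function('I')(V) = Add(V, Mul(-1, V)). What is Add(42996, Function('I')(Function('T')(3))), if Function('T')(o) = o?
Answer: 42996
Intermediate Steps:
Function('I')(V) = 0
Add(42996, Function('I')(Function('T')(3))) = Add(42996, 0) = 42996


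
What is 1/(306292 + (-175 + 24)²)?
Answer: 1/329093 ≈ 3.0387e-6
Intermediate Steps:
1/(306292 + (-175 + 24)²) = 1/(306292 + (-151)²) = 1/(306292 + 22801) = 1/329093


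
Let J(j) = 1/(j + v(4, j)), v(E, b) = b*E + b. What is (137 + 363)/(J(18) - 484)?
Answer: -54000/52271 ≈ -1.0331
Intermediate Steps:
v(E, b) = b + E*b (v(E, b) = E*b + b = b + E*b)
J(j) = 1/(6*j) (J(j) = 1/(j + j*(1 + 4)) = 1/(j + j*5) = 1/(j + 5*j) = 1/(6*j))
(137 + 363)/(J(18) - 484) = (137 + 363)/((⅙)/18 - 484) = 500/((⅙)*(1/18) - 484) = 500/(1/108 - 484) = 500/(-52271/108) = 500*(-108/52271) = -54000/52271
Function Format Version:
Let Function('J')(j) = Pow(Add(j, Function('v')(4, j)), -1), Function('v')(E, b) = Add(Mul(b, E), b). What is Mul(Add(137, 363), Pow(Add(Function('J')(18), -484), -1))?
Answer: Rational(-54000, 52271) ≈ -1.0331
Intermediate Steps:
Function('v')(E, b) = Add(b, Mul(E, b)) (Function('v')(E, b) = Add(Mul(E, b), b) = Add(b, Mul(E, b)))
Function('J')(j) = Mul(Rational(1, 6), Pow(j, -1)) (Function('J')(j) = Pow(Add(j, Mul(j, Add(1, 4))), -1) = Pow(Add(j, Mul(j, 5)), -1) = Pow(Add(j, Mul(5, j)), -1) = Pow(Mul(6, j), -1) = Mul(Rational(1, 6), Pow(j, -1)))
Mul(Add(137, 363), Pow(Add(Function('J')(18), -484), -1)) = Mul(Add(137, 363), Pow(Add(Mul(Rational(1, 6), Pow(18, -1)), -484), -1)) = Mul(500, Pow(Add(Mul(Rational(1, 6), Rational(1, 18)), -484), -1)) = Mul(500, Pow(Add(Rational(1, 108), -484), -1)) = Mul(500, Pow(Rational(-52271, 108), -1)) = Mul(500, Rational(-108, 52271)) = Rational(-54000, 52271)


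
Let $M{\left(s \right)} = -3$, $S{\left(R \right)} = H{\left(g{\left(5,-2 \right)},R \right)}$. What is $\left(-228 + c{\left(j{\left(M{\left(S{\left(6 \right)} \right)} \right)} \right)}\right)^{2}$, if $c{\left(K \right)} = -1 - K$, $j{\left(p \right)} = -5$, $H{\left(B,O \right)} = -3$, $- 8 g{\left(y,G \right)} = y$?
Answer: $50176$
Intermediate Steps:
$g{\left(y,G \right)} = - \frac{y}{8}$
$S{\left(R \right)} = -3$
$\left(-228 + c{\left(j{\left(M{\left(S{\left(6 \right)} \right)} \right)} \right)}\right)^{2} = \left(-228 - -4\right)^{2} = \left(-228 + \left(-1 + 5\right)\right)^{2} = \left(-228 + 4\right)^{2} = \left(-224\right)^{2} = 50176$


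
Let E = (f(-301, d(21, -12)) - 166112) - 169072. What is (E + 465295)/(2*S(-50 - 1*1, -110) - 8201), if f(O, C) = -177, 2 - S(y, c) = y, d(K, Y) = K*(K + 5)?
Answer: -129934/8095 ≈ -16.051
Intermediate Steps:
d(K, Y) = K*(5 + K)
S(y, c) = 2 - y
E = -335361 (E = (-177 - 166112) - 169072 = -166289 - 169072 = -335361)
(E + 465295)/(2*S(-50 - 1*1, -110) - 8201) = (-335361 + 465295)/(2*(2 - (-50 - 1*1)) - 8201) = 129934/(2*(2 - (-50 - 1)) - 8201) = 129934/(2*(2 - 1*(-51)) - 8201) = 129934/(2*(2 + 51) - 8201) = 129934/(2*53 - 8201) = 129934/(106 - 8201) = 129934/(-8095) = 129934*(-1/8095) = -129934/8095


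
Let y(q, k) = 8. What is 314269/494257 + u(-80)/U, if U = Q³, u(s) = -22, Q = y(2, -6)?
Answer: 75016037/126529792 ≈ 0.59287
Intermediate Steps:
Q = 8
U = 512 (U = 8³ = 512)
314269/494257 + u(-80)/U = 314269/494257 - 22/512 = 314269*(1/494257) - 22*1/512 = 314269/494257 - 11/256 = 75016037/126529792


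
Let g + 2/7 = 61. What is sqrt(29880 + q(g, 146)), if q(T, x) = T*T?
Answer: sqrt(1644745)/7 ≈ 183.21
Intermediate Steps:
g = 425/7 (g = -2/7 + 61 = 425/7 ≈ 60.714)
q(T, x) = T**2
sqrt(29880 + q(g, 146)) = sqrt(29880 + (425/7)**2) = sqrt(29880 + 180625/49) = sqrt(1644745/49) = sqrt(1644745)/7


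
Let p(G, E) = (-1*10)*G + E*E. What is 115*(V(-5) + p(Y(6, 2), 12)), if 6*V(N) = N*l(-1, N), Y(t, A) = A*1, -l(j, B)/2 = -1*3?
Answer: 13685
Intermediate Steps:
l(j, B) = 6 (l(j, B) = -(-2)*3 = -2*(-3) = 6)
Y(t, A) = A
p(G, E) = E**2 - 10*G (p(G, E) = -10*G + E**2 = E**2 - 10*G)
V(N) = N (V(N) = (N*6)/6 = (6*N)/6 = N)
115*(V(-5) + p(Y(6, 2), 12)) = 115*(-5 + (12**2 - 10*2)) = 115*(-5 + (144 - 20)) = 115*(-5 + 124) = 115*119 = 13685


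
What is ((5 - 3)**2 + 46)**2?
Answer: 2500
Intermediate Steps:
((5 - 3)**2 + 46)**2 = (2**2 + 46)**2 = (4 + 46)**2 = 50**2 = 2500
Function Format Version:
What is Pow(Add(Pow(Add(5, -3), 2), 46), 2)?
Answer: 2500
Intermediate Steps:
Pow(Add(Pow(Add(5, -3), 2), 46), 2) = Pow(Add(Pow(2, 2), 46), 2) = Pow(Add(4, 46), 2) = Pow(50, 2) = 2500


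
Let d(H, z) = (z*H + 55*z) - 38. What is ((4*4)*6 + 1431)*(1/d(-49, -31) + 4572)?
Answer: 1563841929/224 ≈ 6.9814e+6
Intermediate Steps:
d(H, z) = -38 + 55*z + H*z (d(H, z) = (H*z + 55*z) - 38 = (55*z + H*z) - 38 = -38 + 55*z + H*z)
((4*4)*6 + 1431)*(1/d(-49, -31) + 4572) = ((4*4)*6 + 1431)*(1/(-38 + 55*(-31) - 49*(-31)) + 4572) = (16*6 + 1431)*(1/(-38 - 1705 + 1519) + 4572) = (96 + 1431)*(1/(-224) + 4572) = 1527*(-1/224 + 4572) = 1527*(1024127/224) = 1563841929/224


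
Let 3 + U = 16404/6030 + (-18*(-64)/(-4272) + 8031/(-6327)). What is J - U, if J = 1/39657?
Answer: 503881963581/277069512955 ≈ 1.8186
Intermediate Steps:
J = 1/39657 ≈ 2.5216e-5
U = -114352442/62879835 (U = -3 + (16404/6030 + (-18*(-64)/(-4272) + 8031/(-6327))) = -3 + (16404*(1/6030) + (1152*(-1/4272) + 8031*(-1/6327))) = -3 + (2734/1005 + (-24/89 - 2677/2109)) = -3 + (2734/1005 - 288869/187701) = -3 + 74287063/62879835 = -114352442/62879835 ≈ -1.8186)
J - U = 1/39657 - 1*(-114352442/62879835) = 1/39657 + 114352442/62879835 = 503881963581/277069512955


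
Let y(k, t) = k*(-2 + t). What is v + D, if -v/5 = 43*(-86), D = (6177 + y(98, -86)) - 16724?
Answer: -681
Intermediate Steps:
D = -19171 (D = (6177 + 98*(-2 - 86)) - 16724 = (6177 + 98*(-88)) - 16724 = (6177 - 8624) - 16724 = -2447 - 16724 = -19171)
v = 18490 (v = -215*(-86) = -5*(-3698) = 18490)
v + D = 18490 - 19171 = -681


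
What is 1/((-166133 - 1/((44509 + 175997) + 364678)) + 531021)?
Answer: 585184/213526619391 ≈ 2.7406e-6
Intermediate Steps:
1/((-166133 - 1/((44509 + 175997) + 364678)) + 531021) = 1/((-166133 - 1/(220506 + 364678)) + 531021) = 1/((-166133 - 1/585184) + 531021) = 1/(-97218373473/585184 + 531021) = 1/(213526619391/585184) = 585184/213526619391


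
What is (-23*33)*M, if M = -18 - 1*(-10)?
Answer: 6072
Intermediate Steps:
M = -8 (M = -18 + 10 = -8)
(-23*33)*M = -23*33*(-8) = -759*(-8) = 6072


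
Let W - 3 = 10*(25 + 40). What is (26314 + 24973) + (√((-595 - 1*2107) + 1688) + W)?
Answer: 51940 + 13*I*√6 ≈ 51940.0 + 31.843*I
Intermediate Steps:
W = 653 (W = 3 + 10*(25 + 40) = 3 + 10*65 = 3 + 650 = 653)
(26314 + 24973) + (√((-595 - 1*2107) + 1688) + W) = (26314 + 24973) + (√((-595 - 1*2107) + 1688) + 653) = 51287 + (√((-595 - 2107) + 1688) + 653) = 51287 + (√(-2702 + 1688) + 653) = 51287 + (√(-1014) + 653) = 51287 + (13*I*√6 + 653) = 51287 + (653 + 13*I*√6) = 51940 + 13*I*√6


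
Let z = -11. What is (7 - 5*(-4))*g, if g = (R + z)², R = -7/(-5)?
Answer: 62208/25 ≈ 2488.3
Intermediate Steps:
R = 7/5 (R = -7*(-⅕) = 7/5 ≈ 1.4000)
g = 2304/25 (g = (7/5 - 11)² = (-48/5)² = 2304/25 ≈ 92.160)
(7 - 5*(-4))*g = (7 - 5*(-4))*(2304/25) = (7 + 20)*(2304/25) = 27*(2304/25) = 62208/25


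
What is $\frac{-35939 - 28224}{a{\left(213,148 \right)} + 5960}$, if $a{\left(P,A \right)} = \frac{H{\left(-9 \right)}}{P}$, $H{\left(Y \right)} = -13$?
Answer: $- \frac{13666719}{1269467} \approx -10.766$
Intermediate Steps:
$a{\left(P,A \right)} = - \frac{13}{P}$
$\frac{-35939 - 28224}{a{\left(213,148 \right)} + 5960} = \frac{-35939 - 28224}{- \frac{13}{213} + 5960} = - \frac{64163}{\left(-13\right) \frac{1}{213} + 5960} = - \frac{64163}{- \frac{13}{213} + 5960} = - \frac{64163}{\frac{1269467}{213}} = \left(-64163\right) \frac{213}{1269467} = - \frac{13666719}{1269467}$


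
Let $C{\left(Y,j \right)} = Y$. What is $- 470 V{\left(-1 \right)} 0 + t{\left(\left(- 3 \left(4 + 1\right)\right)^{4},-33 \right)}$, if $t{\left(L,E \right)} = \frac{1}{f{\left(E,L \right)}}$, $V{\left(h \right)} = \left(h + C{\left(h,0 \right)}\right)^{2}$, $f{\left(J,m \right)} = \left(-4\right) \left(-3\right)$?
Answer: $\frac{1}{12} \approx 0.083333$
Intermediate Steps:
$f{\left(J,m \right)} = 12$
$V{\left(h \right)} = 4 h^{2}$ ($V{\left(h \right)} = \left(h + h\right)^{2} = \left(2 h\right)^{2} = 4 h^{2}$)
$t{\left(L,E \right)} = \frac{1}{12}$
$- 470 V{\left(-1 \right)} 0 + t{\left(\left(- 3 \left(4 + 1\right)\right)^{4},-33 \right)} = - 470 \cdot 4 \left(-1\right)^{2} \cdot 0 + \frac{1}{12} = - 470 \cdot 4 \cdot 1 \cdot 0 + \frac{1}{12} = - 470 \cdot 4 \cdot 0 + \frac{1}{12} = \left(-470\right) 0 + \frac{1}{12} = 0 + \frac{1}{12} = \frac{1}{12}$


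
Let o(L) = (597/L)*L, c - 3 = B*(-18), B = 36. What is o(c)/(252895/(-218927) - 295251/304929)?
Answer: -13284681045417/47251145044 ≈ -281.15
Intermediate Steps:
c = -645 (c = 3 + 36*(-18) = 3 - 648 = -645)
o(L) = 597
o(c)/(252895/(-218927) - 295251/304929) = 597/(252895/(-218927) - 295251/304929) = 597/(252895*(-1/218927) - 295251*1/304929) = 597/(-252895/218927 - 98417/101643) = 597/(-47251145044/22252397061) = 597*(-22252397061/47251145044) = -13284681045417/47251145044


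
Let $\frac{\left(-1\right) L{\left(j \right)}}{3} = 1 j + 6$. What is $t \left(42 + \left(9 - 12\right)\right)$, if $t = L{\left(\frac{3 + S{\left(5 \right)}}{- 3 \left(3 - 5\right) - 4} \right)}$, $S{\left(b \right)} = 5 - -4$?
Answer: $-1404$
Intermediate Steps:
$S{\left(b \right)} = 9$ ($S{\left(b \right)} = 5 + 4 = 9$)
$L{\left(j \right)} = -18 - 3 j$ ($L{\left(j \right)} = - 3 \left(1 j + 6\right) = - 3 \left(j + 6\right) = - 3 \left(6 + j\right) = -18 - 3 j$)
$t = -36$ ($t = -18 - 3 \frac{3 + 9}{- 3 \left(3 - 5\right) - 4} = -18 - 3 \frac{12}{\left(-3\right) \left(-2\right) - 4} = -18 - 3 \frac{12}{6 - 4} = -18 - 3 \cdot \frac{12}{2} = -18 - 3 \cdot 12 \cdot \frac{1}{2} = -18 - 18 = -36$)
$t \left(42 + \left(9 - 12\right)\right) = - 36 \left(42 + \left(9 - 12\right)\right) = - 36 \left(42 - 3\right) = \left(-36\right) 39 = -1404$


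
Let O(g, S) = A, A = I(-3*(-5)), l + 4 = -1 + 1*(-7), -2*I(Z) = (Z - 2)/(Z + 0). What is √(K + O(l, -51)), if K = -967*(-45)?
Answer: √39163110/30 ≈ 208.60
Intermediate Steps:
I(Z) = -(-2 + Z)/(2*Z) (I(Z) = -(Z - 2)/(2*(Z + 0)) = -(-2 + Z)/(2*Z))
l = -12 (l = -4 + (-1 + 1*(-7)) = -4 + (-1 - 7) = -4 - 8 = -12)
K = 43515
A = -13/30 (A = (2 - (-3)*(-5))/(2*((-3*(-5)))) = (½)*(2 - 1*15)/15 = (½)*(1/15)*(2 - 15) = (½)*(1/15)*(-13) = -13/30 ≈ -0.43333)
O(g, S) = -13/30
√(K + O(l, -51)) = √(43515 - 13/30) = √(1305437/30) = √39163110/30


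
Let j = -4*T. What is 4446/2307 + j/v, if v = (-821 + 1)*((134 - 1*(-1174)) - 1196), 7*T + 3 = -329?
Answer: 59482933/30898420 ≈ 1.9251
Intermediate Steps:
T = -332/7 (T = -3/7 + (1/7)*(-329) = -3/7 - 47 = -332/7 ≈ -47.429)
v = -91840 (v = -820*((134 + 1174) - 1196) = -820*(1308 - 1196) = -820*112 = -91840)
j = 1328/7 (j = -4*(-332/7) = 1328/7 ≈ 189.71)
4446/2307 + j/v = 4446/2307 + (1328/7)/(-91840) = 4446*(1/2307) + (1328/7)*(-1/91840) = 1482/769 - 83/40180 = 59482933/30898420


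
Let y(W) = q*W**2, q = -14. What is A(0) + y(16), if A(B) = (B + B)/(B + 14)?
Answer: -3584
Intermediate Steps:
A(B) = 2*B/(14 + B) (A(B) = (2*B)/(14 + B) = 2*B/(14 + B))
y(W) = -14*W**2
A(0) + y(16) = 2*0/(14 + 0) - 14*16**2 = 2*0/14 - 14*256 = 2*0*(1/14) - 3584 = 0 - 3584 = -3584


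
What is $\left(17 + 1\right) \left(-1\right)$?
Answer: $-18$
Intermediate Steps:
$\left(17 + 1\right) \left(-1\right) = 18 \left(-1\right) = -18$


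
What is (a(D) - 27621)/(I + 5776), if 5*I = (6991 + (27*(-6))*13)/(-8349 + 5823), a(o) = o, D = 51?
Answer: -69641820/14589199 ≈ -4.7735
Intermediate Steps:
I = -977/2526 (I = ((6991 + (27*(-6))*13)/(-8349 + 5823))/5 = ((6991 - 162*13)/(-2526))/5 = ((6991 - 2106)*(-1/2526))/5 = (4885*(-1/2526))/5 = (1/5)*(-4885/2526) = -977/2526 ≈ -0.38678)
(a(D) - 27621)/(I + 5776) = (51 - 27621)/(-977/2526 + 5776) = -27570/14589199/2526 = -27570*2526/14589199 = -69641820/14589199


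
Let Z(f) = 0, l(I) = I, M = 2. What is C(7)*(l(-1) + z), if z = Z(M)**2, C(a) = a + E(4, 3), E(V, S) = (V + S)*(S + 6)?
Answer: -70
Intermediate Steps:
E(V, S) = (6 + S)*(S + V) (E(V, S) = (S + V)*(6 + S) = (6 + S)*(S + V))
C(a) = 63 + a (C(a) = a + (3**2 + 6*3 + 6*4 + 3*4) = a + (9 + 18 + 24 + 12) = a + 63 = 63 + a)
z = 0 (z = 0**2 = 0)
C(7)*(l(-1) + z) = (63 + 7)*(-1 + 0) = 70*(-1) = -70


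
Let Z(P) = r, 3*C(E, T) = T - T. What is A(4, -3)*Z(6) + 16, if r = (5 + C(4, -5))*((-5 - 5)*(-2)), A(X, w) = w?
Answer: -284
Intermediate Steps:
C(E, T) = 0 (C(E, T) = (T - T)/3 = (⅓)*0 = 0)
r = 100 (r = (5 + 0)*((-5 - 5)*(-2)) = 5*(-10*(-2)) = 5*20 = 100)
Z(P) = 100
A(4, -3)*Z(6) + 16 = -3*100 + 16 = -300 + 16 = -284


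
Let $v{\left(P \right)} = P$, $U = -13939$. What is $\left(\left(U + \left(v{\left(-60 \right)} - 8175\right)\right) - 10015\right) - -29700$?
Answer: $-2489$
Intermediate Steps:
$\left(\left(U + \left(v{\left(-60 \right)} - 8175\right)\right) - 10015\right) - -29700 = \left(\left(-13939 - 8235\right) - 10015\right) - -29700 = \left(\left(-13939 - 8235\right) - 10015\right) + 29700 = \left(-22174 - 10015\right) + 29700 = -32189 + 29700 = -2489$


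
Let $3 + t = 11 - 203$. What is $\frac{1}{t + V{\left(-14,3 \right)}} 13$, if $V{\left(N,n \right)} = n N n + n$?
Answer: $- \frac{13}{318} \approx -0.040881$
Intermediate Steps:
$t = -195$ ($t = -3 + \left(11 - 203\right) = -3 - 192 = -195$)
$V{\left(N,n \right)} = n + N n^{2}$ ($V{\left(N,n \right)} = N n n + n = N n^{2} + n = n + N n^{2}$)
$\frac{1}{t + V{\left(-14,3 \right)}} 13 = \frac{1}{-195 + 3 \left(1 - 42\right)} 13 = \frac{1}{-195 + 3 \left(-41\right)} 13 = \frac{1}{-195 - 123} \cdot 13 = \frac{1}{-318} \cdot 13 = \left(- \frac{1}{318}\right) 13 = - \frac{13}{318}$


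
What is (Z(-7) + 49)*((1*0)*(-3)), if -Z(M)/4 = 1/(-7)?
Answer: 0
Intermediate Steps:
Z(M) = 4/7 (Z(M) = -4/(-7) = -4*(-⅐) = 4/7)
(Z(-7) + 49)*((1*0)*(-3)) = (4/7 + 49)*((1*0)*(-3)) = 347*(0*(-3))/7 = (347/7)*0 = 0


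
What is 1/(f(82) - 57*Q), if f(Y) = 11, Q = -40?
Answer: 1/2291 ≈ 0.00043649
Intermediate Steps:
1/(f(82) - 57*Q) = 1/(11 - 57*(-40)) = 1/(11 + 2280) = 1/2291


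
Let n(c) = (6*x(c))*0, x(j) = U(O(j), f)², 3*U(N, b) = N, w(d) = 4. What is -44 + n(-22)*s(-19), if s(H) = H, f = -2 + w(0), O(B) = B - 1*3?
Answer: -44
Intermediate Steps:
O(B) = -3 + B (O(B) = B - 3 = -3 + B)
f = 2 (f = -2 + 4 = 2)
U(N, b) = N/3
x(j) = (-1 + j/3)² (x(j) = ((-3 + j)/3)² = (-1 + j/3)²)
n(c) = 0 (n(c) = (6*((-3 + c)²/9))*0 = (2*(-3 + c)²/3)*0 = 0)
-44 + n(-22)*s(-19) = -44 + 0*(-19) = -44 + 0 = -44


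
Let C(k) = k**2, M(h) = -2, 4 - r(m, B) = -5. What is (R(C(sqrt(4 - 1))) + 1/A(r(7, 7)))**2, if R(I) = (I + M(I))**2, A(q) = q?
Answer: 100/81 ≈ 1.2346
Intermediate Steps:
r(m, B) = 9 (r(m, B) = 4 - 1*(-5) = 4 + 5 = 9)
R(I) = (-2 + I)**2 (R(I) = (I - 2)**2 = (-2 + I)**2)
(R(C(sqrt(4 - 1))) + 1/A(r(7, 7)))**2 = ((-2 + (sqrt(4 - 1))**2)**2 + 1/9)**2 = ((-2 + (sqrt(3))**2)**2 + 1/9)**2 = ((-2 + 3)**2 + 1/9)**2 = (1**2 + 1/9)**2 = (1 + 1/9)**2 = (10/9)**2 = 100/81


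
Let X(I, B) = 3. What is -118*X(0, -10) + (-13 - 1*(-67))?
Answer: -300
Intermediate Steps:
-118*X(0, -10) + (-13 - 1*(-67)) = -118*3 + (-13 - 1*(-67)) = -354 + (-13 + 67) = -354 + 54 = -300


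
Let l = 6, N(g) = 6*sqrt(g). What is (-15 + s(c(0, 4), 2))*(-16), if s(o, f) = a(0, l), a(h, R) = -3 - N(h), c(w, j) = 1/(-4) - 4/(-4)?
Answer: 288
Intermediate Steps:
c(w, j) = 3/4 (c(w, j) = 1*(-1/4) - 4*(-1/4) = -1/4 + 1 = 3/4)
a(h, R) = -3 - 6*sqrt(h)
s(o, f) = -3 (s(o, f) = -3 - 6*sqrt(0) = -3 - 6*0 = -3 + 0 = -3)
(-15 + s(c(0, 4), 2))*(-16) = (-15 - 3)*(-16) = -18*(-16) = 288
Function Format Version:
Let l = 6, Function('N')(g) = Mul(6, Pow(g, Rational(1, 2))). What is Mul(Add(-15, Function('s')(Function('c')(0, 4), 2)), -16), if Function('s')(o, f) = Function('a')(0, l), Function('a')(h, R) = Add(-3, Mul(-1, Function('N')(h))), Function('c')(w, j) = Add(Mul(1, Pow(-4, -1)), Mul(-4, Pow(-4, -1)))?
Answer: 288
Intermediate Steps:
Function('c')(w, j) = Rational(3, 4) (Function('c')(w, j) = Add(Mul(1, Rational(-1, 4)), Mul(-4, Rational(-1, 4))) = Add(Rational(-1, 4), 1) = Rational(3, 4))
Function('a')(h, R) = Add(-3, Mul(-6, Pow(h, Rational(1, 2)))) (Function('a')(h, R) = Add(-3, Mul(-1, Mul(6, Pow(h, Rational(1, 2))))) = Add(-3, Mul(-6, Pow(h, Rational(1, 2)))))
Function('s')(o, f) = -3 (Function('s')(o, f) = Add(-3, Mul(-6, Pow(0, Rational(1, 2)))) = Add(-3, Mul(-6, 0)) = Add(-3, 0) = -3)
Mul(Add(-15, Function('s')(Function('c')(0, 4), 2)), -16) = Mul(Add(-15, -3), -16) = Mul(-18, -16) = 288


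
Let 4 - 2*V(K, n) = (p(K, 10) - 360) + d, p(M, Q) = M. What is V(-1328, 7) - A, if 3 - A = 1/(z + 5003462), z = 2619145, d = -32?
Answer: 6547819414/7622607 ≈ 859.00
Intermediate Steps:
V(K, n) = 198 - K/2 (V(K, n) = 2 - ((K - 360) - 32)/2 = 2 - ((-360 + K) - 32)/2 = 2 - (-392 + K)/2 = 2 + (196 - K/2) = 198 - K/2)
A = 22867820/7622607 (A = 3 - 1/(2619145 + 5003462) = 3 - 1/7622607 = 22867820/7622607 ≈ 3.0000)
V(-1328, 7) - A = (198 - ½*(-1328)) - 1*22867820/7622607 = (198 + 664) - 22867820/7622607 = 862 - 22867820/7622607 = 6547819414/7622607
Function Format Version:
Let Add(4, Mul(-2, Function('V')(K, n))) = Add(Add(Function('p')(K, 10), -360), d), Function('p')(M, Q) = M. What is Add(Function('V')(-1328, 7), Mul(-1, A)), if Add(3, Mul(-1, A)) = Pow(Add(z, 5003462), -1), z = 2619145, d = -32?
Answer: Rational(6547819414, 7622607) ≈ 859.00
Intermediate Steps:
Function('V')(K, n) = Add(198, Mul(Rational(-1, 2), K)) (Function('V')(K, n) = Add(2, Mul(Rational(-1, 2), Add(Add(K, -360), -32))) = Add(2, Mul(Rational(-1, 2), Add(Add(-360, K), -32))) = Add(2, Mul(Rational(-1, 2), Add(-392, K))) = Add(2, Add(196, Mul(Rational(-1, 2), K))) = Add(198, Mul(Rational(-1, 2), K)))
A = Rational(22867820, 7622607) (A = Add(3, Mul(-1, Pow(Add(2619145, 5003462), -1))) = Add(3, Mul(-1, Pow(7622607, -1))) = Add(3, Mul(-1, Rational(1, 7622607))) = Add(3, Rational(-1, 7622607)) = Rational(22867820, 7622607) ≈ 3.0000)
Add(Function('V')(-1328, 7), Mul(-1, A)) = Add(Add(198, Mul(Rational(-1, 2), -1328)), Mul(-1, Rational(22867820, 7622607))) = Add(Add(198, 664), Rational(-22867820, 7622607)) = Add(862, Rational(-22867820, 7622607)) = Rational(6547819414, 7622607)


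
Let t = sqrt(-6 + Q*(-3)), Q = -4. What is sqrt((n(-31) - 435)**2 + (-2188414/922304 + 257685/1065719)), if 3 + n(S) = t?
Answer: sqrt(2896080351215260415492000566 - 13223844500052270164669184*sqrt(6))/122864612072 ≈ 435.55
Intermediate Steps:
t = sqrt(6) (t = sqrt(-6 - 4*(-3)) = sqrt(-6 + 12) = sqrt(6) ≈ 2.4495)
n(S) = -3 + sqrt(6)
sqrt((n(-31) - 435)**2 + (-2188414/922304 + 257685/1065719)) = sqrt(((-3 + sqrt(6)) - 435)**2 + (-2188414/922304 + 257685/1065719)) = sqrt((-438 + sqrt(6))**2 + (-2188414*1/922304 + 257685*(1/1065719))) = sqrt((-438 + sqrt(6))**2 + (-1094207/461152 + 257685/1065719)) = sqrt((-438 + sqrt(6))**2 - 1047285236713/491458448288) = sqrt(-1047285236713/491458448288 + (-438 + sqrt(6))**2)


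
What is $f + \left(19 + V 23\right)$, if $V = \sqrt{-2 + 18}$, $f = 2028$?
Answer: $2139$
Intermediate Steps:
$V = 4$ ($V = \sqrt{16} = 4$)
$f + \left(19 + V 23\right) = 2028 + \left(19 + 4 \cdot 23\right) = 2028 + \left(19 + 92\right) = 2028 + 111 = 2139$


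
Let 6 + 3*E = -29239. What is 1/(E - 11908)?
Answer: -3/64969 ≈ -4.6176e-5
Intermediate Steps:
E = -29245/3 (E = -2 + (1/3)*(-29239) = -2 - 29239/3 = -29245/3 ≈ -9748.3)
1/(E - 11908) = 1/(-29245/3 - 11908) = 1/(-64969/3) = -3/64969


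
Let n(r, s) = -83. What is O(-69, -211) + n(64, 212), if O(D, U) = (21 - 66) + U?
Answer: -339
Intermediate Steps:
O(D, U) = -45 + U
O(-69, -211) + n(64, 212) = (-45 - 211) - 83 = -256 - 83 = -339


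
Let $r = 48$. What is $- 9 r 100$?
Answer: $-43200$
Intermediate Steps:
$- 9 r 100 = \left(-9\right) 48 \cdot 100 = \left(-432\right) 100 = -43200$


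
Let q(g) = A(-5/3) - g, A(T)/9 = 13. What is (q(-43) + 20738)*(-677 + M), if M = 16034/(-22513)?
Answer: -318847786830/22513 ≈ -1.4163e+7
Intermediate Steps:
A(T) = 117 (A(T) = 9*13 = 117)
M = -16034/22513 (M = 16034*(-1/22513) = -16034/22513 ≈ -0.71221)
q(g) = 117 - g
(q(-43) + 20738)*(-677 + M) = ((117 - 1*(-43)) + 20738)*(-677 - 16034/22513) = ((117 + 43) + 20738)*(-15257335/22513) = (160 + 20738)*(-15257335/22513) = 20898*(-15257335/22513) = -318847786830/22513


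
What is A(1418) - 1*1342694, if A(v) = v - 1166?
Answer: -1342442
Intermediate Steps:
A(v) = -1166 + v
A(1418) - 1*1342694 = (-1166 + 1418) - 1*1342694 = 252 - 1342694 = -1342442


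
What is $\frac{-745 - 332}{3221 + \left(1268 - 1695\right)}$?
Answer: $- \frac{1077}{2794} \approx -0.38547$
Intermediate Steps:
$\frac{-745 - 332}{3221 + \left(1268 - 1695\right)} = - \frac{1077}{3221 - 427} = - \frac{1077}{2794}$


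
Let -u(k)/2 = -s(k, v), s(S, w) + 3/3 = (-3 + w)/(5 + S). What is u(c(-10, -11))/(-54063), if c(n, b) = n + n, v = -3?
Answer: 2/90105 ≈ 2.2196e-5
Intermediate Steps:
s(S, w) = -1 + (-3 + w)/(5 + S)
c(n, b) = 2*n
u(k) = 2*(-11 - k)/(5 + k) (u(k) = -(-2)*(-8 - 3 - k)/(5 + k) = -(-2)*(-11 - k)/(5 + k) = 2*(-11 - k)/(5 + k))
u(c(-10, -11))/(-54063) = (2*(-11 - 2*(-10))/(5 + 2*(-10)))/(-54063) = (2*(-11 - 1*(-20))/(5 - 20))*(-1/54063) = (2*(-11 + 20)/(-15))*(-1/54063) = (2*(-1/15)*9)*(-1/54063) = -6/5*(-1/54063) = 2/90105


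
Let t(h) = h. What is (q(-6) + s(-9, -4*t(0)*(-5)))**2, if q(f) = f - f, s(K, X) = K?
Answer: 81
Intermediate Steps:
q(f) = 0
(q(-6) + s(-9, -4*t(0)*(-5)))**2 = (0 - 9)**2 = (-9)**2 = 81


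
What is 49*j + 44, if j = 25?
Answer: 1269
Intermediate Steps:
49*j + 44 = 49*25 + 44 = 1225 + 44 = 1269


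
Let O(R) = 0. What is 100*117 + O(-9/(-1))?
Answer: 11700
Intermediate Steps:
100*117 + O(-9/(-1)) = 100*117 + 0 = 11700 + 0 = 11700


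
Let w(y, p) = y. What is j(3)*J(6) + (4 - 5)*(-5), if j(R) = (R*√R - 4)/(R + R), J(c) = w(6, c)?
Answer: 1 + 3*√3 ≈ 6.1962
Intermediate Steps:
J(c) = 6
j(R) = (-4 + R^(3/2))/(2*R) (j(R) = (R^(3/2) - 4)/((2*R)) = (-4 + R^(3/2))*(1/(2*R)) = (-4 + R^(3/2))/(2*R))
j(3)*J(6) + (4 - 5)*(-5) = ((½)*(-4 + 3^(3/2))/3)*6 + (4 - 5)*(-5) = ((½)*(⅓)*(-4 + 3*√3))*6 - 1*(-5) = (-⅔ + √3/2)*6 + 5 = (-4 + 3*√3) + 5 = 1 + 3*√3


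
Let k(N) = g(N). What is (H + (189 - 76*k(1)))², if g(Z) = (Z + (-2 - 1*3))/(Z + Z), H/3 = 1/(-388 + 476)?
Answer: 900660121/7744 ≈ 1.1630e+5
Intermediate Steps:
H = 3/88 (H = 3/(-388 + 476) = 3/88 ≈ 0.034091)
g(Z) = (-5 + Z)/(2*Z) (g(Z) = (Z + (-2 - 3))/((2*Z)) = (Z - 5)*(1/(2*Z)) = (-5 + Z)*(1/(2*Z)) = (-5 + Z)/(2*Z))
k(N) = (-5 + N)/(2*N)
(H + (189 - 76*k(1)))² = (3/88 + (189 - 38*(-5 + 1)/1))² = (3/88 + (189 - 38*(-4)))² = (3/88 + (189 - 76*(-2)))² = (3/88 + (189 + 152))² = (3/88 + 341)² = (30011/88)² = 900660121/7744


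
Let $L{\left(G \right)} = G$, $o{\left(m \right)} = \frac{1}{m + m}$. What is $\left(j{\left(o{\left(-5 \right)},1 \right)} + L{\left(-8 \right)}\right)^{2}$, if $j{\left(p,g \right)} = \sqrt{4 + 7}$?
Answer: $\left(8 - \sqrt{11}\right)^{2} \approx 21.934$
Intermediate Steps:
$o{\left(m \right)} = \frac{1}{2 m}$
$j{\left(p,g \right)} = \sqrt{11}$
$\left(j{\left(o{\left(-5 \right)},1 \right)} + L{\left(-8 \right)}\right)^{2} = \left(\sqrt{11} - 8\right)^{2} = \left(-8 + \sqrt{11}\right)^{2}$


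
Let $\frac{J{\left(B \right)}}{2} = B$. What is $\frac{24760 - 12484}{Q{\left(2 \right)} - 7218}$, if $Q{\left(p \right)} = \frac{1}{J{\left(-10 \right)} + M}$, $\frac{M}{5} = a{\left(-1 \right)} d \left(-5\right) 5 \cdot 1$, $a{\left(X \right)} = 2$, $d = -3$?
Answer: $- \frac{8961480}{5269139} \approx -1.7007$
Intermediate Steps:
$J{\left(B \right)} = 2 B$
$M = 750$ ($M = 5 \cdot 2 \left(-3\right) \left(-5\right) 5 \cdot 1 = 5 \left(-6\right) \left(-5\right) 5 \cdot 1 = 5 \cdot 30 \cdot 5 \cdot 1 = 5 \cdot 150 \cdot 1 = 5 \cdot 150 = 750$)
$Q{\left(p \right)} = \frac{1}{730}$ ($Q{\left(p \right)} = \frac{1}{2 \left(-10\right) + 750} = \frac{1}{-20 + 750} = \frac{1}{730}$)
$\frac{24760 - 12484}{Q{\left(2 \right)} - 7218} = \frac{24760 - 12484}{\frac{1}{730} - 7218} = \frac{12276}{- \frac{5269139}{730}} = 12276 \left(- \frac{730}{5269139}\right) = - \frac{8961480}{5269139}$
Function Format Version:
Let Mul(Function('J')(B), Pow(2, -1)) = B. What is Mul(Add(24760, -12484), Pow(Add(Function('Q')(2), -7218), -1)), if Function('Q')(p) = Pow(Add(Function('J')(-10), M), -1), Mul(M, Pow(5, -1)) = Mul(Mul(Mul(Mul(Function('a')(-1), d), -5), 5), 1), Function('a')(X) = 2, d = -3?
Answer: Rational(-8961480, 5269139) ≈ -1.7007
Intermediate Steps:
Function('J')(B) = Mul(2, B)
M = 750 (M = Mul(5, Mul(Mul(Mul(Mul(2, -3), -5), 5), 1)) = Mul(5, Mul(Mul(Mul(-6, -5), 5), 1)) = Mul(5, Mul(Mul(30, 5), 1)) = Mul(5, Mul(150, 1)) = Mul(5, 150) = 750)
Function('Q')(p) = Rational(1, 730) (Function('Q')(p) = Pow(Add(Mul(2, -10), 750), -1) = Pow(Add(-20, 750), -1) = Pow(730, -1) = Rational(1, 730))
Mul(Add(24760, -12484), Pow(Add(Function('Q')(2), -7218), -1)) = Mul(Add(24760, -12484), Pow(Add(Rational(1, 730), -7218), -1)) = Mul(12276, Pow(Rational(-5269139, 730), -1)) = Mul(12276, Rational(-730, 5269139)) = Rational(-8961480, 5269139)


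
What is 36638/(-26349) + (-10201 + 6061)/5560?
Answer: -15639607/7325022 ≈ -2.1351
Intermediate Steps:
36638/(-26349) + (-10201 + 6061)/5560 = 36638*(-1/26349) - 4140*1/5560 = -36638/26349 - 207/278 = -15639607/7325022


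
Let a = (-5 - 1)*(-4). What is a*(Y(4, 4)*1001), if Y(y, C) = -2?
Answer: -48048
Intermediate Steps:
a = 24 (a = -6*(-4) = 24)
a*(Y(4, 4)*1001) = 24*(-2*1001) = 24*(-2002) = -48048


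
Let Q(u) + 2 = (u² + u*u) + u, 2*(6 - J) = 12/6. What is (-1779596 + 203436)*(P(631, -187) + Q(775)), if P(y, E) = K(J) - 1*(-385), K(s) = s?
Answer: -1895195274080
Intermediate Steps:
J = 5 (J = 6 - 6/6 = 6 - ½*2 = 6 - 1 = 5)
Q(u) = -2 + u + 2*u² (Q(u) = -2 + ((u² + u*u) + u) = -2 + ((u² + u²) + u) = -2 + (2*u² + u) = -2 + (u + 2*u²) = -2 + u + 2*u²)
P(y, E) = 390 (P(y, E) = 5 - 1*(-385) = 5 + 385 = 390)
(-1779596 + 203436)*(P(631, -187) + Q(775)) = (-1779596 + 203436)*(390 + (-2 + 775 + 2*775²)) = -1576160*(390 + (-2 + 775 + 2*600625)) = -1576160*(390 + (-2 + 775 + 1201250)) = -1576160*(390 + 1202023) = -1576160*1202413 = -1895195274080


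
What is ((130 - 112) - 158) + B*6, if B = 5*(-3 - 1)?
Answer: -260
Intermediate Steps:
B = -20 (B = 5*(-4) = -20)
((130 - 112) - 158) + B*6 = ((130 - 112) - 158) - 20*6 = (18 - 158) - 120 = -140 - 120 = -260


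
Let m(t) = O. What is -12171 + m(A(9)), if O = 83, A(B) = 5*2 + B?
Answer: -12088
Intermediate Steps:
A(B) = 10 + B
m(t) = 83
-12171 + m(A(9)) = -12171 + 83 = -12088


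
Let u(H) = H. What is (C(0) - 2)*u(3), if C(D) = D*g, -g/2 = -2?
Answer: -6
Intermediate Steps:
g = 4 (g = -2*(-2) = 4)
C(D) = 4*D (C(D) = D*4 = 4*D)
(C(0) - 2)*u(3) = (4*0 - 2)*3 = (0 - 2)*3 = -2*3 = -6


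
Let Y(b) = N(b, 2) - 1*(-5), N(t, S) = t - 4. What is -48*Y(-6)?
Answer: 240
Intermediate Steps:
N(t, S) = -4 + t
Y(b) = 1 + b (Y(b) = (-4 + b) - 1*(-5) = (-4 + b) + 5 = 1 + b)
-48*Y(-6) = -48*(1 - 6) = -48*(-5) = 240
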